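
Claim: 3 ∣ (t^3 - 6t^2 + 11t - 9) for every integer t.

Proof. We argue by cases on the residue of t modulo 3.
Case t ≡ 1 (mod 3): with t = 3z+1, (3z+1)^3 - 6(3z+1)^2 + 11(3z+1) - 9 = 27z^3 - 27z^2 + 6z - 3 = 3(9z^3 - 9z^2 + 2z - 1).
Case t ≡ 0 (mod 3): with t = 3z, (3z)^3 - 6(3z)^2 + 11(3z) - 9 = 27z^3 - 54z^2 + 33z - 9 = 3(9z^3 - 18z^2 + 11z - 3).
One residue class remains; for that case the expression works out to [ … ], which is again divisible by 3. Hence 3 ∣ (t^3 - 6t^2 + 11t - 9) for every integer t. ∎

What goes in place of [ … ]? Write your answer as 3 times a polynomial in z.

3(9z^3 - z - 1)

Only t ≡ 2 (mod 3) is unaccounted for. Put t = 3z+2:
(3z+2)^3 - 6(3z+2)^2 + 11(3z+2) - 9 expands to 27z^3 - 3z - 3,
and factoring out 3 leaves 3(9z^3 - z - 1).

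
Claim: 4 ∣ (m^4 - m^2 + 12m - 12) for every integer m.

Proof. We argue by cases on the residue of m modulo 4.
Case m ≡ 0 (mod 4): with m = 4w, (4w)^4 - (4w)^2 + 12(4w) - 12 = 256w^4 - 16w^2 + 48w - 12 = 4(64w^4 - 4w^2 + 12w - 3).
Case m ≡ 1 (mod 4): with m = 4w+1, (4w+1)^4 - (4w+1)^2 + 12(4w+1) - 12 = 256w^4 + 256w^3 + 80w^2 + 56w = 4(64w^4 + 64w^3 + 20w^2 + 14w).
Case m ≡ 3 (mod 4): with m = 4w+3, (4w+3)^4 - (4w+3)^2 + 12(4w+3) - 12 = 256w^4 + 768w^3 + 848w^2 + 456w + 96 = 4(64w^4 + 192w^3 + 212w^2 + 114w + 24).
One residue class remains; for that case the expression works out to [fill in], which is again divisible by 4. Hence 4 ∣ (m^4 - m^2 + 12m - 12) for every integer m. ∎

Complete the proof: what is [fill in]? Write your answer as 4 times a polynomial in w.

4(64w^4 + 128w^3 + 92w^2 + 40w + 6)

Only m ≡ 2 (mod 4) is unaccounted for. Put m = 4w+2:
(4w+2)^4 - (4w+2)^2 + 12(4w+2) - 12 expands to 256w^4 + 512w^3 + 368w^2 + 160w + 24,
and factoring out 4 leaves 4(64w^4 + 128w^3 + 92w^2 + 40w + 6).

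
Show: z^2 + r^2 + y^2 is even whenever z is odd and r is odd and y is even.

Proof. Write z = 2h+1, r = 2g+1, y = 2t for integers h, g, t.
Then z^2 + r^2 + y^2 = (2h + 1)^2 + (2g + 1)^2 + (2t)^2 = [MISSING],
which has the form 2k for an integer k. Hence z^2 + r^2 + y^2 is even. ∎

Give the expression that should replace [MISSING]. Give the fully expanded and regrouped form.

2(2g^2 + 2g + 2h^2 + 2h + 2t^2 + 1)

(2h + 1)^2 + (2g + 1)^2 + (2t)^2 = 4g^2 + 4g + 4h^2 + 4h + 4t^2 + 2
= 2(2g^2 + 2g + 2h^2 + 2h + 2t^2 + 1).
Since 2g^2 + 2g + 2h^2 + 2h + 2t^2 + 1 is an integer, the sum of squares is of the form 2k for an integer k.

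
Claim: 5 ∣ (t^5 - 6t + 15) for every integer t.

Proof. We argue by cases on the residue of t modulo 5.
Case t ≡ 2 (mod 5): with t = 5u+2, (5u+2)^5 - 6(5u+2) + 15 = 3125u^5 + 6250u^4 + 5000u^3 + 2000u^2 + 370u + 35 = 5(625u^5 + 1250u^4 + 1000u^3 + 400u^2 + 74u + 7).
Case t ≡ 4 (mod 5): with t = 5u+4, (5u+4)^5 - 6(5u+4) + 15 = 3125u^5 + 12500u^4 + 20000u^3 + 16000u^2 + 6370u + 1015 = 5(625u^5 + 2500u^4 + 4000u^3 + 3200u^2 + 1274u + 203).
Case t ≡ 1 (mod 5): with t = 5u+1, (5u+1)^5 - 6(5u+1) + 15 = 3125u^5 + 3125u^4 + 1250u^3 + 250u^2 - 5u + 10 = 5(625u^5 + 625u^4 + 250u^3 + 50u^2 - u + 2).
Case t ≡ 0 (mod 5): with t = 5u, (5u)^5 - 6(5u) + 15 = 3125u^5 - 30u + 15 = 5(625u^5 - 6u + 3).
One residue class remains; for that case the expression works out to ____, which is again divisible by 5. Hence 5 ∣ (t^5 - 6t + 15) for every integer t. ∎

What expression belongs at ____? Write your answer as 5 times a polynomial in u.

5(625u^5 + 1875u^4 + 2250u^3 + 1350u^2 + 399u + 48)

Only t ≡ 3 (mod 5) is unaccounted for. Put t = 5u+3:
(5u+3)^5 - 6(5u+3) + 15 expands to 3125u^5 + 9375u^4 + 11250u^3 + 6750u^2 + 1995u + 240,
and factoring out 5 leaves 5(625u^5 + 1875u^4 + 2250u^3 + 1350u^2 + 399u + 48).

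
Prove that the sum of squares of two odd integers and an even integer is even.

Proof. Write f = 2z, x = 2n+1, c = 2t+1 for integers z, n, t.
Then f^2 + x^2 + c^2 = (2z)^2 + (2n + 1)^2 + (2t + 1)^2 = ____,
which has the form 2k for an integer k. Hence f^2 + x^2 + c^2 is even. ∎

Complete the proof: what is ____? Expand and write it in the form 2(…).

(2z)^2 + (2n + 1)^2 + (2t + 1)^2 = 4n^2 + 4n + 4t^2 + 4t + 4z^2 + 2
= 2(2n^2 + 2n + 2t^2 + 2t + 2z^2 + 1).
Since 2n^2 + 2n + 2t^2 + 2t + 2z^2 + 1 is an integer, the sum of squares is of the form 2k for an integer k.

2(2n^2 + 2n + 2t^2 + 2t + 2z^2 + 1)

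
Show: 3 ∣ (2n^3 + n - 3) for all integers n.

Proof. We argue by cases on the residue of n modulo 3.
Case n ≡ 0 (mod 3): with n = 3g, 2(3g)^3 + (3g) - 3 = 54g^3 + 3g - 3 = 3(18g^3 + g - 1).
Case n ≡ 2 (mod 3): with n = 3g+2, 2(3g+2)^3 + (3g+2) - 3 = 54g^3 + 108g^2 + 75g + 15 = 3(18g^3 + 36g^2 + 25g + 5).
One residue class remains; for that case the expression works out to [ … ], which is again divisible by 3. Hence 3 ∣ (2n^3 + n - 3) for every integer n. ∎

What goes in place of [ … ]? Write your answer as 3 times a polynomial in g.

3(18g^3 + 18g^2 + 7g)

Only n ≡ 1 (mod 3) is unaccounted for. Put n = 3g+1:
2(3g+1)^3 + (3g+1) - 3 expands to 54g^3 + 54g^2 + 21g,
and factoring out 3 leaves 3(18g^3 + 18g^2 + 7g).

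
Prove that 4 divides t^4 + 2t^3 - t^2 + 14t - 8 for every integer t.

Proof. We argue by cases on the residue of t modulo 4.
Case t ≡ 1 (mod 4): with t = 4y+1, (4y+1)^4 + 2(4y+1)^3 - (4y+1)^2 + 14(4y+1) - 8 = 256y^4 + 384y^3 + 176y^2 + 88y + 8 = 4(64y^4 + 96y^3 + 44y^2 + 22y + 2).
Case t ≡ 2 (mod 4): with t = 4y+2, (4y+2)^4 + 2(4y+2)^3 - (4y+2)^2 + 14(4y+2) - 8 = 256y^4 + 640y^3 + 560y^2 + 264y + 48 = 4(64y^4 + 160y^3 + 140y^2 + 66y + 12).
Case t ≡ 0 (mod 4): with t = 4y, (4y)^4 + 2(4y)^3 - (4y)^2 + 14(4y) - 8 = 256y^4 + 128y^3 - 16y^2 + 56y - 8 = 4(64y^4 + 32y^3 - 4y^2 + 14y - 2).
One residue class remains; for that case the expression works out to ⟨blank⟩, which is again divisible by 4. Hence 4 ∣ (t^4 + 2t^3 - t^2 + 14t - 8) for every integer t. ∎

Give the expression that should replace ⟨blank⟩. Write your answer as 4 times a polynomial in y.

4(64y^4 + 224y^3 + 284y^2 + 170y + 40)

The residues treated are {1, 2, 0}, so the missing case is t ≡ 3 (mod 4); write t = 4y+3.
Then (4y+3)^4 + 2(4y+3)^3 - (4y+3)^2 + 14(4y+3) - 8 = 256y^4 + 896y^3 + 1136y^2 + 680y + 160 = 4(64y^4 + 224y^3 + 284y^2 + 170y + 40).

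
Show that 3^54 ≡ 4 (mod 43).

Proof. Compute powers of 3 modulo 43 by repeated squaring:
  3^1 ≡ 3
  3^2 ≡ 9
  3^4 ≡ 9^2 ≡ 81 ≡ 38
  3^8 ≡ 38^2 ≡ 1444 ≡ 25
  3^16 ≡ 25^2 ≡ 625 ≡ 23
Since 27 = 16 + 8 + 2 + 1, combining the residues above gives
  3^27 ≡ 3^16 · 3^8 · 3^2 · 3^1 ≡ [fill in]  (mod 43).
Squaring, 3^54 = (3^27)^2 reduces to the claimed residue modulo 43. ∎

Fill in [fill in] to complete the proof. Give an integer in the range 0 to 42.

2

3^16 · 3^8 · 3^2 · 3^1 ≡ 23 · 25 · 9 · 3 = 15525.
15525 mod 43 = 2, so 3^27 ≡ 2 (mod 43).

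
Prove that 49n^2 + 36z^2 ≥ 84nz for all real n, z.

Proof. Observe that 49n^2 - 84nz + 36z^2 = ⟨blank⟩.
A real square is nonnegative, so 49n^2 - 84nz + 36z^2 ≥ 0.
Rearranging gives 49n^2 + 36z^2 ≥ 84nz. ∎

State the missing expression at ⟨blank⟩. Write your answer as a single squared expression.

(7n - 6z)^2

49n^2 - 84nz + 36z^2 is a perfect-square trinomial: the outer terms are (7n)^2 and (6z)^2, and the cross term is -2·7n·6z.
So 49n^2 - 84nz + 36z^2 = (7n - 6z)^2 ≥ 0.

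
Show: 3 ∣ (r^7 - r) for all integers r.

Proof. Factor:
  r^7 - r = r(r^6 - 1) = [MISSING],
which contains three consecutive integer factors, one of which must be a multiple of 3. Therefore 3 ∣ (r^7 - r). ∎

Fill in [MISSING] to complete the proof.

r^6 - 1 = (r^2 - 1)(r^4 + r^2 + 1), and r^2 - 1 = (r-1)(r+1).
So r(r^6 - 1) = (r - 1)r(r + 1)(r^4 + r^2 + 1).

(r - 1)r(r + 1)(r^4 + r^2 + 1)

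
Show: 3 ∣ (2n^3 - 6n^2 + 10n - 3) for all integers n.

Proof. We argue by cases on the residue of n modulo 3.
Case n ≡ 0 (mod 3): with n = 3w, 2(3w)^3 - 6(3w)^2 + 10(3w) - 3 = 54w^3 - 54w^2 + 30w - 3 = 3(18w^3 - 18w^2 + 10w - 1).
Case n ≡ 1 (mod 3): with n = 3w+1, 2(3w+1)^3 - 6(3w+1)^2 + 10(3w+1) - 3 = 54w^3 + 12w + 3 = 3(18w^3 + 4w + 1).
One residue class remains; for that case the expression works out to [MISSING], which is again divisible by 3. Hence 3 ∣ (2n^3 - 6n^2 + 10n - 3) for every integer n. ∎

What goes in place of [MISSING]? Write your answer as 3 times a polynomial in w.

3(18w^3 + 18w^2 + 10w + 3)

Only n ≡ 2 (mod 3) is unaccounted for. Put n = 3w+2:
2(3w+2)^3 - 6(3w+2)^2 + 10(3w+2) - 3 expands to 54w^3 + 54w^2 + 30w + 9,
and factoring out 3 leaves 3(18w^3 + 18w^2 + 10w + 3).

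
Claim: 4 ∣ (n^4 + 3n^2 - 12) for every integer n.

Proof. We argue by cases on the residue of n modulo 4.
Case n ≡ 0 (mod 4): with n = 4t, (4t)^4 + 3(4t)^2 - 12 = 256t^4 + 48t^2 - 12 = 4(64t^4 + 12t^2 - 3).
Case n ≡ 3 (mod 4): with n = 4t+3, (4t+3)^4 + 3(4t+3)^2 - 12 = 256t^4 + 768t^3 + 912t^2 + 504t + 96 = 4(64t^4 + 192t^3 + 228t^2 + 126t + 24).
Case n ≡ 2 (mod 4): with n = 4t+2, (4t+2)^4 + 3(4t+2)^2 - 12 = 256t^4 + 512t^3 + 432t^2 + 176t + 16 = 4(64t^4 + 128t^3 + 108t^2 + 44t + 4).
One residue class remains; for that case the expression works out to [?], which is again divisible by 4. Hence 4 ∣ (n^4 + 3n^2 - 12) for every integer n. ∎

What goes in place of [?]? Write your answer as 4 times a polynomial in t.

Only n ≡ 1 (mod 4) is unaccounted for. Put n = 4t+1:
(4t+1)^4 + 3(4t+1)^2 - 12 expands to 256t^4 + 256t^3 + 144t^2 + 40t - 8,
and factoring out 4 leaves 4(64t^4 + 64t^3 + 36t^2 + 10t - 2).

4(64t^4 + 64t^3 + 36t^2 + 10t - 2)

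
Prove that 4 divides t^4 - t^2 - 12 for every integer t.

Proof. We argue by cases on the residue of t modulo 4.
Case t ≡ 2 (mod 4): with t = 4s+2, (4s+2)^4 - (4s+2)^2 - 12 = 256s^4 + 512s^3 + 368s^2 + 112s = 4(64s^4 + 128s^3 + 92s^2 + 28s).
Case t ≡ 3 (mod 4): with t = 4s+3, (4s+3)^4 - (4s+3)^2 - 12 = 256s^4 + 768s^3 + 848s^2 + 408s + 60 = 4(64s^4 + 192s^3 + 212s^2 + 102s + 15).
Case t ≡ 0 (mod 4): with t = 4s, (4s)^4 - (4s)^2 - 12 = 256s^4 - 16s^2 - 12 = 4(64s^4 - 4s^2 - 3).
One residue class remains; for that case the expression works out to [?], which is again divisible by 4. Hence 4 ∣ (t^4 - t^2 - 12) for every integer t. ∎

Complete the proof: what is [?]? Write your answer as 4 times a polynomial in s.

4(64s^4 + 64s^3 + 20s^2 + 2s - 3)

The residues treated are {2, 3, 0}, so the missing case is t ≡ 1 (mod 4); write t = 4s+1.
Then (4s+1)^4 - (4s+1)^2 - 12 = 256s^4 + 256s^3 + 80s^2 + 8s - 12 = 4(64s^4 + 64s^3 + 20s^2 + 2s - 3).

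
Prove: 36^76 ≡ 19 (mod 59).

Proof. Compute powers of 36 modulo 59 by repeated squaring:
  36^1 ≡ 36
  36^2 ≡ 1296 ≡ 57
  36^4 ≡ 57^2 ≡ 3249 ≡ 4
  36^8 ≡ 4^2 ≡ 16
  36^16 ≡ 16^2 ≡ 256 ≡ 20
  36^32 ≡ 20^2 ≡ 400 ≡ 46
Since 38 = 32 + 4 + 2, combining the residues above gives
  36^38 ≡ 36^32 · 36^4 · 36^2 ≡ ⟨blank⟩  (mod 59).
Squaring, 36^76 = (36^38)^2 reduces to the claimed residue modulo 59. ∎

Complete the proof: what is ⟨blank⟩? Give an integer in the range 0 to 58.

Multiply the listed residues: 46 · 4 · 57 = 184 → 10488.
Reducing modulo 59: 10488 = 177·59 + 45, so 36^38 ≡ 45.

45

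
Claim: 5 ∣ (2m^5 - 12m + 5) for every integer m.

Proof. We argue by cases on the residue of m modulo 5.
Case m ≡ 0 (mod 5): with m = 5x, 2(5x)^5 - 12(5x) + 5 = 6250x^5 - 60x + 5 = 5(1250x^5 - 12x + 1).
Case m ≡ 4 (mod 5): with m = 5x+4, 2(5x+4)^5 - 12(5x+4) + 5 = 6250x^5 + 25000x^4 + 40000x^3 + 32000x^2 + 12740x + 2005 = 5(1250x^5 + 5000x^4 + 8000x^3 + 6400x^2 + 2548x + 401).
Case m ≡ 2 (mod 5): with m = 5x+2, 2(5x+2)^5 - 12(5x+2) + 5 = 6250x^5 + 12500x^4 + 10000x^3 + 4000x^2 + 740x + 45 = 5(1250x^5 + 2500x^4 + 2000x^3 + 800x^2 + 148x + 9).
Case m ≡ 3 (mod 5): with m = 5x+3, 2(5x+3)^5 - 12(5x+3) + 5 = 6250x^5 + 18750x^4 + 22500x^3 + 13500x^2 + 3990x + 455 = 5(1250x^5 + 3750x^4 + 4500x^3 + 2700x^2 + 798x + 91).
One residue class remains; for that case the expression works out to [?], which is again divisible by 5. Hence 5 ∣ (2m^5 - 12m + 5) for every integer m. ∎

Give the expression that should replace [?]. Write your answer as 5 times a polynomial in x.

5(1250x^5 + 1250x^4 + 500x^3 + 100x^2 - 2x - 1)

Only m ≡ 1 (mod 5) is unaccounted for. Put m = 5x+1:
2(5x+1)^5 - 12(5x+1) + 5 expands to 6250x^5 + 6250x^4 + 2500x^3 + 500x^2 - 10x - 5,
and factoring out 5 leaves 5(1250x^5 + 1250x^4 + 500x^3 + 100x^2 - 2x - 1).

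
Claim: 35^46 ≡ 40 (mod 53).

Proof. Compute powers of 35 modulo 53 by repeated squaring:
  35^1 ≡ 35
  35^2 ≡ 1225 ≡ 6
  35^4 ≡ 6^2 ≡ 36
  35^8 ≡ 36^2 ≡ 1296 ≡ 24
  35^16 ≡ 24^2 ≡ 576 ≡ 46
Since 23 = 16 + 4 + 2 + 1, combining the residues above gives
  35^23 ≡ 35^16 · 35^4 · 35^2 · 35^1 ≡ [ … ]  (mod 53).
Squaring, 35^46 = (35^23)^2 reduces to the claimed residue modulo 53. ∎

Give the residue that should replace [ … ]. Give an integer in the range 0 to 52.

27

Multiply the listed residues: 46 · 36 · 6 · 35 = 1656 → 9936 → 347760.
Reducing modulo 53: 347760 = 6561·53 + 27, so 35^23 ≡ 27.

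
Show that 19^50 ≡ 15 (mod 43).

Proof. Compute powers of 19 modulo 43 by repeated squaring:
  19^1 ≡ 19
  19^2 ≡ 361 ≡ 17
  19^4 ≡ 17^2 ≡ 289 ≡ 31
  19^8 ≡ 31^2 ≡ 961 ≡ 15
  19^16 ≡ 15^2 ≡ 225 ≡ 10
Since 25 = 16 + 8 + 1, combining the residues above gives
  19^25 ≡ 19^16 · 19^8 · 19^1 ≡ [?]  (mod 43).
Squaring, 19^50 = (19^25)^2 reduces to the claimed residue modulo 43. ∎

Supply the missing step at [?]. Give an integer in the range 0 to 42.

Multiply the listed residues: 10 · 15 · 19 = 150 → 2850.
Reducing modulo 43: 2850 = 66·43 + 12, so 19^25 ≡ 12.

12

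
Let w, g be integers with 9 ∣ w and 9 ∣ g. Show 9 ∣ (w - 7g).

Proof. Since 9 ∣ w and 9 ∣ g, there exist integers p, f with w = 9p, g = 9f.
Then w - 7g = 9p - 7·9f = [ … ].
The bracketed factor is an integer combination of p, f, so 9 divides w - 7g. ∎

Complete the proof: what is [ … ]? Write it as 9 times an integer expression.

9(-7f + p)

Each term has a factor of 9: 9p - 7·9f = 9·(-7f + p).
Since -7f + p is an integer, 9 ∣ (w - 7g).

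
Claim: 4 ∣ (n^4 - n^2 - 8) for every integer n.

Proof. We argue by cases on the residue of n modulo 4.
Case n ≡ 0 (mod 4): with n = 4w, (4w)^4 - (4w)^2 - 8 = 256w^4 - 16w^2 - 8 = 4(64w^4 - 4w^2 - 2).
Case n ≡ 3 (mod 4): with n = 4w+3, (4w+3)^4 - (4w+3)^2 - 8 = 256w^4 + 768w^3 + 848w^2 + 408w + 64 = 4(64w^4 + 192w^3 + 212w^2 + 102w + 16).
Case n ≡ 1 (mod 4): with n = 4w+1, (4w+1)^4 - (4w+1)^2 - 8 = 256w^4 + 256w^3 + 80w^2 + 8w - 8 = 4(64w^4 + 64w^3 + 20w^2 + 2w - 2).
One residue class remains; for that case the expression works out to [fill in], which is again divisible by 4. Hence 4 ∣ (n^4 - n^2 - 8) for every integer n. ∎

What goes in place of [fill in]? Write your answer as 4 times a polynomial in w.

4(64w^4 + 128w^3 + 92w^2 + 28w + 1)

Only n ≡ 2 (mod 4) is unaccounted for. Put n = 4w+2:
(4w+2)^4 - (4w+2)^2 - 8 expands to 256w^4 + 512w^3 + 368w^2 + 112w + 4,
and factoring out 4 leaves 4(64w^4 + 128w^3 + 92w^2 + 28w + 1).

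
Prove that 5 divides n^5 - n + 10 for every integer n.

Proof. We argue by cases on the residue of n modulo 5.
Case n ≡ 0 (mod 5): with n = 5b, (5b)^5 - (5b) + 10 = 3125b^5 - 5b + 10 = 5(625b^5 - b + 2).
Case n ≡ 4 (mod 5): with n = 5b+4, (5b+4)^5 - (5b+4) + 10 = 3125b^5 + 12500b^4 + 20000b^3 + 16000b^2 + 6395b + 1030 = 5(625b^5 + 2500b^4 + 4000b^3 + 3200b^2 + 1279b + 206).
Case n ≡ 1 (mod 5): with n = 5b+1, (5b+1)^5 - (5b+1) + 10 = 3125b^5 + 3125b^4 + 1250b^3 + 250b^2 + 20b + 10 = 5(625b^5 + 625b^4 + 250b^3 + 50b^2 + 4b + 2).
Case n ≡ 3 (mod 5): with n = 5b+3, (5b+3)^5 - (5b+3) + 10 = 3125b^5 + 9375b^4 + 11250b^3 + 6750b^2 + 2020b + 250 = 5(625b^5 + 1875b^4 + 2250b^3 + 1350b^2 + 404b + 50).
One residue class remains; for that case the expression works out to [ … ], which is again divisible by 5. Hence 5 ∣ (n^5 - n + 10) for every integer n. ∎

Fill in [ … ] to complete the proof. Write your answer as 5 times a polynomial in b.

Only n ≡ 2 (mod 5) is unaccounted for. Put n = 5b+2:
(5b+2)^5 - (5b+2) + 10 expands to 3125b^5 + 6250b^4 + 5000b^3 + 2000b^2 + 395b + 40,
and factoring out 5 leaves 5(625b^5 + 1250b^4 + 1000b^3 + 400b^2 + 79b + 8).

5(625b^5 + 1250b^4 + 1000b^3 + 400b^2 + 79b + 8)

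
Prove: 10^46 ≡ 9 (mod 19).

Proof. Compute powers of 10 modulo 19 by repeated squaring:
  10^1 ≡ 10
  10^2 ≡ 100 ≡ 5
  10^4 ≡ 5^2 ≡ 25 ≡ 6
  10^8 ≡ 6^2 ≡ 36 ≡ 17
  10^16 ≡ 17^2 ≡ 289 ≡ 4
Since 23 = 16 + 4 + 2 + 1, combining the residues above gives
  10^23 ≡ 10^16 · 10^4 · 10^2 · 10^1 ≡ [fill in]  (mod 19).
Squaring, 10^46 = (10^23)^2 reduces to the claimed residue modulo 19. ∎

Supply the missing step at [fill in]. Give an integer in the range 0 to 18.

3

Multiply the listed residues: 4 · 6 · 5 · 10 = 24 → 120 → 1200.
Reducing modulo 19: 1200 = 63·19 + 3, so 10^23 ≡ 3.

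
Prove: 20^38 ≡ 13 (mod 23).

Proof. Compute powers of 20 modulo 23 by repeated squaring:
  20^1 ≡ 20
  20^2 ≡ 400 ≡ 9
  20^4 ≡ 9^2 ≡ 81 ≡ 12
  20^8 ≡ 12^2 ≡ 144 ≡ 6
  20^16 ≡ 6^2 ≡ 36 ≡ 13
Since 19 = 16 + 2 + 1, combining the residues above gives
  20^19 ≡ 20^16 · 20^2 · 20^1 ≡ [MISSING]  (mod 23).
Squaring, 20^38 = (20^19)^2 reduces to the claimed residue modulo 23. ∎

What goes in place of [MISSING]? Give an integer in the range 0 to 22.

Multiply the listed residues: 13 · 9 · 20 = 117 → 2340.
Reducing modulo 23: 2340 = 101·23 + 17, so 20^19 ≡ 17.

17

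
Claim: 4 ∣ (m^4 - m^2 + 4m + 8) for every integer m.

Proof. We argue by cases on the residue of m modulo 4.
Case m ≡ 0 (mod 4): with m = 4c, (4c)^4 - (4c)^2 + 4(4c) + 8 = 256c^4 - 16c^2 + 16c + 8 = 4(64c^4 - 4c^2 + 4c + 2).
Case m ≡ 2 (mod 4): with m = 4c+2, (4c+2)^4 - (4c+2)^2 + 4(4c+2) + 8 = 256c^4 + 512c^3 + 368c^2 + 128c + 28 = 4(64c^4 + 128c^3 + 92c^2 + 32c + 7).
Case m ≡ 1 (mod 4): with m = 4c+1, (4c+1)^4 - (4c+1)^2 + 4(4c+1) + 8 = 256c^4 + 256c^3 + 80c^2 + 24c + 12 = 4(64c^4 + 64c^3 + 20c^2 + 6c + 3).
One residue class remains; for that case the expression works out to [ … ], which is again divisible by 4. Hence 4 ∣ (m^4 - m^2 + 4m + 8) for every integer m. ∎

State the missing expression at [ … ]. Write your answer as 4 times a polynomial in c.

Only m ≡ 3 (mod 4) is unaccounted for. Put m = 4c+3:
(4c+3)^4 - (4c+3)^2 + 4(4c+3) + 8 expands to 256c^4 + 768c^3 + 848c^2 + 424c + 92,
and factoring out 4 leaves 4(64c^4 + 192c^3 + 212c^2 + 106c + 23).

4(64c^4 + 192c^3 + 212c^2 + 106c + 23)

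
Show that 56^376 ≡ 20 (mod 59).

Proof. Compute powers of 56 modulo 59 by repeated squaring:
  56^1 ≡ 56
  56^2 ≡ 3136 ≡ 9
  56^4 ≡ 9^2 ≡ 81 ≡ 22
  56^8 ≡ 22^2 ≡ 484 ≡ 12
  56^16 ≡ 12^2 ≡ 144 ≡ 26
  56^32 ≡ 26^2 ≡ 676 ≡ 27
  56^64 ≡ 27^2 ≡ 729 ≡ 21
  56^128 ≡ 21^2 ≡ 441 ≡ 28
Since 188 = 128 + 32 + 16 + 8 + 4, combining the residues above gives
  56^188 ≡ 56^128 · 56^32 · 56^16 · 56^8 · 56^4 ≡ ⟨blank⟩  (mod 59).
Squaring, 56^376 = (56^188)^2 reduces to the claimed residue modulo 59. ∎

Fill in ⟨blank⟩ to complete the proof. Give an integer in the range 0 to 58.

Multiply the listed residues: 28 · 27 · 26 · 12 · 22 = 756 → 19656 → 235872 → 5189184.
Reducing modulo 59: 5189184 = 87952·59 + 16, so 56^188 ≡ 16.

16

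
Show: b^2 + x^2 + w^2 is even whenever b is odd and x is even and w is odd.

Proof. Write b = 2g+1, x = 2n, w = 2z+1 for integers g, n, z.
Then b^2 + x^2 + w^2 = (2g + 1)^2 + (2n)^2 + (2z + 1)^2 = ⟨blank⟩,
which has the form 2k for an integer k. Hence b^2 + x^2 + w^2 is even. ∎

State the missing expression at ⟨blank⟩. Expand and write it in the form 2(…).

2(2g^2 + 2g + 2n^2 + 2z^2 + 2z + 1)

Expanding: (2g + 1)^2 + (2n)^2 + (2z + 1)^2 = 4g^2 + 4g + 4n^2 + 4z^2 + 4z + 2.
Every term is even; pulling out the factor of 2 gives 2(2g^2 + 2g + 2n^2 + 2z^2 + 2z + 1).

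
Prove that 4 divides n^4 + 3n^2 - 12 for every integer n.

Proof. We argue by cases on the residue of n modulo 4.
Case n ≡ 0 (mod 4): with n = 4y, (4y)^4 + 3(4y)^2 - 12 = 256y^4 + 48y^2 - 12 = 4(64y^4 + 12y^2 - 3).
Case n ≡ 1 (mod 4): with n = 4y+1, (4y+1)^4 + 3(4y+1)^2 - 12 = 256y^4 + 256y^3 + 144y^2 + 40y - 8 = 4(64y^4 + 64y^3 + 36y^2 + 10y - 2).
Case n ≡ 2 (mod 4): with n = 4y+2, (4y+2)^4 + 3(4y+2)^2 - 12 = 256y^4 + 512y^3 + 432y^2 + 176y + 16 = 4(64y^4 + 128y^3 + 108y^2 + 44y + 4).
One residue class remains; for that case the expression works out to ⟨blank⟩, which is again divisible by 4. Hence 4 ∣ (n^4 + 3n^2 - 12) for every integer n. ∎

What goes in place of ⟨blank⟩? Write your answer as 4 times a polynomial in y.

4(64y^4 + 192y^3 + 228y^2 + 126y + 24)

The residues treated are {0, 1, 2}, so the missing case is n ≡ 3 (mod 4); write n = 4y+3.
Then (4y+3)^4 + 3(4y+3)^2 - 12 = 256y^4 + 768y^3 + 912y^2 + 504y + 96 = 4(64y^4 + 192y^3 + 228y^2 + 126y + 24).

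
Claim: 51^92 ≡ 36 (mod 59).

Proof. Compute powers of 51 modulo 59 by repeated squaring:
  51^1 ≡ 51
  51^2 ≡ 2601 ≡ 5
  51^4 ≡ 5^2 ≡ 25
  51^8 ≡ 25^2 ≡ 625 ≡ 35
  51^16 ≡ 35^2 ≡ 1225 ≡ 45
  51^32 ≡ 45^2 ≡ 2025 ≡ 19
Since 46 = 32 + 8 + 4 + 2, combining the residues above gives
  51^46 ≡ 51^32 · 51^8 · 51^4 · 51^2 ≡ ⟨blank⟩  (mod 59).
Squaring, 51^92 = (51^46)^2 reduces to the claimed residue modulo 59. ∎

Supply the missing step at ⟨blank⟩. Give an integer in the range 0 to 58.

Multiply the listed residues: 19 · 35 · 25 · 5 = 665 → 16625 → 83125.
Reducing modulo 59: 83125 = 1408·59 + 53, so 51^46 ≡ 53.

53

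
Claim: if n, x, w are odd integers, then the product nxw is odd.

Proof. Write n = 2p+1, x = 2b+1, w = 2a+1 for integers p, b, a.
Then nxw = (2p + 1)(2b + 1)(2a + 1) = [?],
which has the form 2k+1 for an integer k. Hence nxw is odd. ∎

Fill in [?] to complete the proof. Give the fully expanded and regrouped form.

Expanding: (2p + 1)(2b + 1)(2a + 1) = 8abp + 4ab + 4ap + 2a + 4bp + 2b + 2p + 1.
Every term except the constant is even, so this is 2(4abp + 2ab + 2ap + a + 2bp + b + p) + 1,
and 4abp + 2ab + 2ap + a + 2bp + b + p ∈ ℤ gives the required form.

2(4abp + 2ab + 2ap + a + 2bp + b + p) + 1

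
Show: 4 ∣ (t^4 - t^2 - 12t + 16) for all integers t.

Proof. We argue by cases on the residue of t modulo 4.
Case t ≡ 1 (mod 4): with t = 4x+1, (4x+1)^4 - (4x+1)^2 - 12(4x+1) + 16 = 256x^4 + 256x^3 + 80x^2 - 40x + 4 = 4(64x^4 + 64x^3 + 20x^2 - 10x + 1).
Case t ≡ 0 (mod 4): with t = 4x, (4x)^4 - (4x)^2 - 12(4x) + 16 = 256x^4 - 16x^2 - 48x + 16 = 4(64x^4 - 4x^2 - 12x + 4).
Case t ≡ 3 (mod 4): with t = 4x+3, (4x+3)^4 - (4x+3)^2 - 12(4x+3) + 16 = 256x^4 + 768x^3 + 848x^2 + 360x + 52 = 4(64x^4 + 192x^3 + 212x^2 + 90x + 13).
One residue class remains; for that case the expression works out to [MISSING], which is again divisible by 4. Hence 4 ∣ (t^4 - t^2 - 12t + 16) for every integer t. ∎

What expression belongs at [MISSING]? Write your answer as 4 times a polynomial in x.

Only t ≡ 2 (mod 4) is unaccounted for. Put t = 4x+2:
(4x+2)^4 - (4x+2)^2 - 12(4x+2) + 16 expands to 256x^4 + 512x^3 + 368x^2 + 64x + 4,
and factoring out 4 leaves 4(64x^4 + 128x^3 + 92x^2 + 16x + 1).

4(64x^4 + 128x^3 + 92x^2 + 16x + 1)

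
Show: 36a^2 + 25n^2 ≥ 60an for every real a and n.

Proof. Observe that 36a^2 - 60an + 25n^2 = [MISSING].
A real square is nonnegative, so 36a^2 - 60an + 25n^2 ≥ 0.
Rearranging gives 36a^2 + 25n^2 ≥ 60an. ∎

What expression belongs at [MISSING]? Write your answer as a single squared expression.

The leading and trailing coefficients are 6^2 and 5^2, and 60 = 2·6·5, so the trinomial is (6a - 5n)^2.
Hence 36a^2 - 60an + 25n^2 ≥ 0.

(6a - 5n)^2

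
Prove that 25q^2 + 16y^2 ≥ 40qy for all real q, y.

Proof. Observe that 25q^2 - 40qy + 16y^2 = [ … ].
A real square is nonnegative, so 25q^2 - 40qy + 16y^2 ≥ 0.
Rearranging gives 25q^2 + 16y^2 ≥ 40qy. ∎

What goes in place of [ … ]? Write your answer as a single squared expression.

The leading and trailing coefficients are 5^2 and 4^2, and 40 = 2·5·4, so the trinomial is (5q - 4y)^2.
Hence 25q^2 - 40qy + 16y^2 ≥ 0.

(5q - 4y)^2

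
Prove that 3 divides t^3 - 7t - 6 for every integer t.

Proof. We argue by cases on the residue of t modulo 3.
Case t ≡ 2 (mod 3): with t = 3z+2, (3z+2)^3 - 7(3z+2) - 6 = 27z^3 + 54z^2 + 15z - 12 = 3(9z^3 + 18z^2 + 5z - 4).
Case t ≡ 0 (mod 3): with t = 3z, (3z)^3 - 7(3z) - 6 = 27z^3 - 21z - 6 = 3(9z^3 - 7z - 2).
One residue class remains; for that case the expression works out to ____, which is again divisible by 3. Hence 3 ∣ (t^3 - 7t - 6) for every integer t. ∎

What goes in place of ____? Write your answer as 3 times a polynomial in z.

Only t ≡ 1 (mod 3) is unaccounted for. Put t = 3z+1:
(3z+1)^3 - 7(3z+1) - 6 expands to 27z^3 + 27z^2 - 12z - 12,
and factoring out 3 leaves 3(9z^3 + 9z^2 - 4z - 4).

3(9z^3 + 9z^2 - 4z - 4)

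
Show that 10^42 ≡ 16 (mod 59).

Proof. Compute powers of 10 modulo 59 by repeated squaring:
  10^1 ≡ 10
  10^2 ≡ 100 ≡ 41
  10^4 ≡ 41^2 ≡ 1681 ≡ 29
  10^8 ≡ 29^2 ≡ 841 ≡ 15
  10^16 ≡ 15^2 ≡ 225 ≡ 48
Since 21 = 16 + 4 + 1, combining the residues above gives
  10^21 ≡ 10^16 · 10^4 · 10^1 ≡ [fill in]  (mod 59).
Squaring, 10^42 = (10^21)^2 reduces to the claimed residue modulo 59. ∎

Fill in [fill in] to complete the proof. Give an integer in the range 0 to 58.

55

10^16 · 10^4 · 10^1 ≡ 48 · 29 · 10 = 13920.
13920 mod 59 = 55, so 10^21 ≡ 55 (mod 59).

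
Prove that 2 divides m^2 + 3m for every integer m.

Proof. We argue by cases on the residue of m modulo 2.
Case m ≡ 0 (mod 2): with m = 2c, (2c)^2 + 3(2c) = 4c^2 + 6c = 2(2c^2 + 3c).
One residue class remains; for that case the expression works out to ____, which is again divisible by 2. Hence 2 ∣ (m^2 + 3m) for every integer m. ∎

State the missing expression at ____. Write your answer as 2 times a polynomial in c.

Only m ≡ 1 (mod 2) is unaccounted for. Put m = 2c+1:
(2c+1)^2 + 3(2c+1) expands to 4c^2 + 10c + 4,
and factoring out 2 leaves 2(2c^2 + 5c + 2).

2(2c^2 + 5c + 2)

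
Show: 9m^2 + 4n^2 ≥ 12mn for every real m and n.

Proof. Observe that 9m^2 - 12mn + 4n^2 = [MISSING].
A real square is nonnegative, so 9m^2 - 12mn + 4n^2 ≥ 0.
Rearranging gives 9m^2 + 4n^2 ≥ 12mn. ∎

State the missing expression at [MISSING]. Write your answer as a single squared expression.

9m^2 - 12mn + 4n^2 is a perfect-square trinomial: the outer terms are (3m)^2 and (2n)^2, and the cross term is -2·3m·2n.
So 9m^2 - 12mn + 4n^2 = (3m - 2n)^2 ≥ 0.

(3m - 2n)^2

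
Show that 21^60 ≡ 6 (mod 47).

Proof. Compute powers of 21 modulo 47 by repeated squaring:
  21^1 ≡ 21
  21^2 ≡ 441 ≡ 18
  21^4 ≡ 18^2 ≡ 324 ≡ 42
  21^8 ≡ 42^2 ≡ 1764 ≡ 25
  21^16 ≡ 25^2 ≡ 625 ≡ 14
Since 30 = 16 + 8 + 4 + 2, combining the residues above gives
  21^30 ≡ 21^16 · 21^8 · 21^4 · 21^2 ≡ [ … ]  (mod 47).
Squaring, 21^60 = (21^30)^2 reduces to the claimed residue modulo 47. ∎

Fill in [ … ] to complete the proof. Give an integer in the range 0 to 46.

21^16 · 21^8 · 21^4 · 21^2 ≡ 14 · 25 · 42 · 18 = 264600.
264600 mod 47 = 37, so 21^30 ≡ 37 (mod 47).

37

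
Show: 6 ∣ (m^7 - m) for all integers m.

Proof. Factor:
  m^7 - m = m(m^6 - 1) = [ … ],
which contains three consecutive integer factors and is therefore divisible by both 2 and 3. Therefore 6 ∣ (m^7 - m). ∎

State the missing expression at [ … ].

(m - 1)m(m + 1)(m^4 + m^2 + 1)

m^6 - 1 = (m^2 - 1)(m^4 + m^2 + 1), and m^2 - 1 = (m-1)(m+1).
So m(m^6 - 1) = (m - 1)m(m + 1)(m^4 + m^2 + 1).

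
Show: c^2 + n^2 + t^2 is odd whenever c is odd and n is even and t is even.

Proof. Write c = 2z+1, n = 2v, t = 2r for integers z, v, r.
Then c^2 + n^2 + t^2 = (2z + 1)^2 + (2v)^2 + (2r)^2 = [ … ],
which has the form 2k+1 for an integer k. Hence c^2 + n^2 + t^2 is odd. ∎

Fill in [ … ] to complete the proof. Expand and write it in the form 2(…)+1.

(2z + 1)^2 + (2v)^2 + (2r)^2 = 4r^2 + 4v^2 + 4z^2 + 4z + 1
= 2(2r^2 + 2v^2 + 2z^2 + 2z) + 1.
Since 2r^2 + 2v^2 + 2z^2 + 2z is an integer, the sum of squares is of the form 2k+1 for an integer k.

2(2r^2 + 2v^2 + 2z^2 + 2z) + 1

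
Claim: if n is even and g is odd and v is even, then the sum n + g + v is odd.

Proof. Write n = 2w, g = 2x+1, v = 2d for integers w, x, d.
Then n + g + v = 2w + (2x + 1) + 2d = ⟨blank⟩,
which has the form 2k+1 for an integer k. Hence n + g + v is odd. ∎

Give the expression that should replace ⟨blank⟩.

Expanding: 2w + (2x + 1) + 2d = 2d + 2w + 2x + 1.
Every term except the constant is even, so this is 2(d + w + x) + 1,
and d + w + x ∈ ℤ gives the required form.

2(d + w + x) + 1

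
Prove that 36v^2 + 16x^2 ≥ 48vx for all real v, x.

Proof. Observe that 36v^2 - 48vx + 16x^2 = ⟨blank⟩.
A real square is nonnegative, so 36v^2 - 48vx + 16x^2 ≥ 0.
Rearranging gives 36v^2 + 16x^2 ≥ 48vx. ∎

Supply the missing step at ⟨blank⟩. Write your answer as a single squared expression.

(6v - 4x)^2

The leading and trailing coefficients are 6^2 and 4^2, and 48 = 2·6·4, so the trinomial is (6v - 4x)^2.
Hence 36v^2 - 48vx + 16x^2 ≥ 0.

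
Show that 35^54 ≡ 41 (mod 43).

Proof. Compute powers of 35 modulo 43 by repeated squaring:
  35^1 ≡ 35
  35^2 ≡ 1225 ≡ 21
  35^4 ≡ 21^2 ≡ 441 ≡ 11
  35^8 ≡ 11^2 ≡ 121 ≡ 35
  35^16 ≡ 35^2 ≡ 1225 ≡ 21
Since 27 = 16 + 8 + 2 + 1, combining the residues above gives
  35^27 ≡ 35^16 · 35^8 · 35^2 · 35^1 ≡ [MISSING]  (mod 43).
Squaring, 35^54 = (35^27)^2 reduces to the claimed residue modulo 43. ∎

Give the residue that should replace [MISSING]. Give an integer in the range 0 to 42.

35^16 · 35^8 · 35^2 · 35^1 ≡ 21 · 35 · 21 · 35 = 540225.
540225 mod 43 = 16, so 35^27 ≡ 16 (mod 43).

16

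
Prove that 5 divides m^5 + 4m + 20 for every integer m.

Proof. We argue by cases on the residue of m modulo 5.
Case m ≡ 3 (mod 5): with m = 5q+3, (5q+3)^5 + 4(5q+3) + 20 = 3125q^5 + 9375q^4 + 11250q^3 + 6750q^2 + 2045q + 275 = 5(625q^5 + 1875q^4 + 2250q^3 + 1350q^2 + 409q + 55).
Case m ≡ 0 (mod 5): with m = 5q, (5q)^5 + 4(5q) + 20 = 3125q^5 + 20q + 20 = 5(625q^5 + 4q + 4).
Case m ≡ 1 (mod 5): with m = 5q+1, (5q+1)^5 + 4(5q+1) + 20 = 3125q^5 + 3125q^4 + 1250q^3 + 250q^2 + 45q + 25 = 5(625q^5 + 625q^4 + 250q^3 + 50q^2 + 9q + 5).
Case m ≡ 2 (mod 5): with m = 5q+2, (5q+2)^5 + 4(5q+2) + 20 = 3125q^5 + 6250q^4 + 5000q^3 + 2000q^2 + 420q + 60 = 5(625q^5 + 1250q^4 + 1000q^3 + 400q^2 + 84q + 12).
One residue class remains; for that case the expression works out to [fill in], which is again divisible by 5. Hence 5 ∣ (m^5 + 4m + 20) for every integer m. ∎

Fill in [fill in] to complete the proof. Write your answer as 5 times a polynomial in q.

5(625q^5 + 2500q^4 + 4000q^3 + 3200q^2 + 1284q + 212)

The residues treated are {3, 0, 1, 2}, so the missing case is m ≡ 4 (mod 5); write m = 5q+4.
Then (5q+4)^5 + 4(5q+4) + 20 = 3125q^5 + 12500q^4 + 20000q^3 + 16000q^2 + 6420q + 1060 = 5(625q^5 + 2500q^4 + 4000q^3 + 3200q^2 + 1284q + 212).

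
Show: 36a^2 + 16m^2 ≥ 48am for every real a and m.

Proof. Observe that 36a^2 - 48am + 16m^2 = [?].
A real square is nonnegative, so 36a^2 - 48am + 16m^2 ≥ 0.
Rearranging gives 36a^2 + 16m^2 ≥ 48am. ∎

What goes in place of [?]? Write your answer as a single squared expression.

(6a - 4m)^2

The leading and trailing coefficients are 6^2 and 4^2, and 48 = 2·6·4, so the trinomial is (6a - 4m)^2.
Hence 36a^2 - 48am + 16m^2 ≥ 0.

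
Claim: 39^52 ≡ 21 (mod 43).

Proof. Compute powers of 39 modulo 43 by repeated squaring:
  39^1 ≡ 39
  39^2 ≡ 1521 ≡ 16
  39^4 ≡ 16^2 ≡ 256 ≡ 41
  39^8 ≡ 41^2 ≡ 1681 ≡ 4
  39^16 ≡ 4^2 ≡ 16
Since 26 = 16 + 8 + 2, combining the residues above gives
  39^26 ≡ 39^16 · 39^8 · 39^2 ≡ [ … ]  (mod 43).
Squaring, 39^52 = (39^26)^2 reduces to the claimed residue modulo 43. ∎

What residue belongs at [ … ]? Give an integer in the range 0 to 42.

35

Multiply the listed residues: 16 · 4 · 16 = 64 → 1024.
Reducing modulo 43: 1024 = 23·43 + 35, so 39^26 ≡ 35.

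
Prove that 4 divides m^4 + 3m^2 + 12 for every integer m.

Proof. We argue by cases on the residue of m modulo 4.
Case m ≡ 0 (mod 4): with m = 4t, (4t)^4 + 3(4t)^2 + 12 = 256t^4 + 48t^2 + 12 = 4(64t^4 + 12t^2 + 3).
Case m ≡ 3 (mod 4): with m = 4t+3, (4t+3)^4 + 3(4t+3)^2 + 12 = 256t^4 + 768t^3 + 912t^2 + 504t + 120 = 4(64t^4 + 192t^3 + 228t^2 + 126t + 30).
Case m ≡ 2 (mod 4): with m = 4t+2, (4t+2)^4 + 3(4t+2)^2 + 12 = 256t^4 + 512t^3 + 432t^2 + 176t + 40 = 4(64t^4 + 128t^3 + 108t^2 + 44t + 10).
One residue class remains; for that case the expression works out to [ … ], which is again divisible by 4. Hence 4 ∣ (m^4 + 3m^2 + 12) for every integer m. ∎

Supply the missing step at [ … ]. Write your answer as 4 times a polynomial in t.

4(64t^4 + 64t^3 + 36t^2 + 10t + 4)

Only m ≡ 1 (mod 4) is unaccounted for. Put m = 4t+1:
(4t+1)^4 + 3(4t+1)^2 + 12 expands to 256t^4 + 256t^3 + 144t^2 + 40t + 16,
and factoring out 4 leaves 4(64t^4 + 64t^3 + 36t^2 + 10t + 4).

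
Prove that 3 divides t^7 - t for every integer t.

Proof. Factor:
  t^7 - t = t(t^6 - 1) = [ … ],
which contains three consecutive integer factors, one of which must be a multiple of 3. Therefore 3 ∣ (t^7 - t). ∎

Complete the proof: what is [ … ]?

(t - 1)t(t + 1)(t^4 + t^2 + 1)

t^6 - 1 = (t^2 - 1)(t^4 + t^2 + 1), and t^2 - 1 = (t-1)(t+1).
So t(t^6 - 1) = (t - 1)t(t + 1)(t^4 + t^2 + 1).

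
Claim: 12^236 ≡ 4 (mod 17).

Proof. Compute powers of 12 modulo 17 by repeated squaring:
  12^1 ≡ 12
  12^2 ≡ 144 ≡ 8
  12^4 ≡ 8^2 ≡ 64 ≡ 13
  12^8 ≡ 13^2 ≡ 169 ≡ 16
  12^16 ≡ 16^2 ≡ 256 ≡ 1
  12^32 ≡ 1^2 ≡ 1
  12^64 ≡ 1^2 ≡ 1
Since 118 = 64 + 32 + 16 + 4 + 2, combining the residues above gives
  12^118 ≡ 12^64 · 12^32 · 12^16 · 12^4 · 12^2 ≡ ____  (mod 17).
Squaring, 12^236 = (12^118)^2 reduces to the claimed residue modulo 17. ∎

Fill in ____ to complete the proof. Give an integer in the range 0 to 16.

2

Multiply the listed residues: 1 · 1 · 1 · 13 · 8 = 1 → 1 → 13 → 104.
Reducing modulo 17: 104 = 6·17 + 2, so 12^118 ≡ 2.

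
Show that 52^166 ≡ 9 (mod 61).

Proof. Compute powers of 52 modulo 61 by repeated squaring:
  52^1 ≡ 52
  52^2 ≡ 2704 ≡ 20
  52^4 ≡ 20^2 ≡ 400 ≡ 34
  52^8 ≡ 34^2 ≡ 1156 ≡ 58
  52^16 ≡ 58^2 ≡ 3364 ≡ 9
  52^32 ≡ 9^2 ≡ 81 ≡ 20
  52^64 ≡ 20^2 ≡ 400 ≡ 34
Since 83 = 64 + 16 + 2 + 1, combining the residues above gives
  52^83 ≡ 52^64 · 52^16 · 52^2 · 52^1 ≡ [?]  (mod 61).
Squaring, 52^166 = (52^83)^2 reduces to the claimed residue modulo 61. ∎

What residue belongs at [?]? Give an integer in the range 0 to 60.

Multiply the listed residues: 34 · 9 · 20 · 52 = 306 → 6120 → 318240.
Reducing modulo 61: 318240 = 5217·61 + 3, so 52^83 ≡ 3.

3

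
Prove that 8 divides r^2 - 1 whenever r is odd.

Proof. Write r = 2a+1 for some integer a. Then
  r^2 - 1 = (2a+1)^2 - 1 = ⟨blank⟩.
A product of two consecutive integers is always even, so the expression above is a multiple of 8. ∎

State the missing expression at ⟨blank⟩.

4a(a + 1)

(2a+1)^2 - 1 = 4a^2 + 4a + 1 - 1 = 4a^2 + 4a = 4a(a+1).
Since a and a+1 are consecutive, a(a+1) is even, and 4·(even) is a multiple of 8.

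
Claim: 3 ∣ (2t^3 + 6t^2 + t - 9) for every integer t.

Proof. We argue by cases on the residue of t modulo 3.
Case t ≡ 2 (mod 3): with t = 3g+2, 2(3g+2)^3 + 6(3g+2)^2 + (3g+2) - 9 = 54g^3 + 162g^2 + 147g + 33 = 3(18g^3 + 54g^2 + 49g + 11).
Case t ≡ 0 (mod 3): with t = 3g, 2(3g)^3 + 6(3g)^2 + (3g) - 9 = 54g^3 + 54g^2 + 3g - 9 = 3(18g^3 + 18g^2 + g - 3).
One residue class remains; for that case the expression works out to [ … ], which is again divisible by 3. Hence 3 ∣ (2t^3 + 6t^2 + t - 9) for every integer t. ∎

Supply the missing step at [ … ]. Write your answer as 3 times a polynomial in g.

Only t ≡ 1 (mod 3) is unaccounted for. Put t = 3g+1:
2(3g+1)^3 + 6(3g+1)^2 + (3g+1) - 9 expands to 54g^3 + 108g^2 + 57g,
and factoring out 3 leaves 3(18g^3 + 36g^2 + 19g).

3(18g^3 + 36g^2 + 19g)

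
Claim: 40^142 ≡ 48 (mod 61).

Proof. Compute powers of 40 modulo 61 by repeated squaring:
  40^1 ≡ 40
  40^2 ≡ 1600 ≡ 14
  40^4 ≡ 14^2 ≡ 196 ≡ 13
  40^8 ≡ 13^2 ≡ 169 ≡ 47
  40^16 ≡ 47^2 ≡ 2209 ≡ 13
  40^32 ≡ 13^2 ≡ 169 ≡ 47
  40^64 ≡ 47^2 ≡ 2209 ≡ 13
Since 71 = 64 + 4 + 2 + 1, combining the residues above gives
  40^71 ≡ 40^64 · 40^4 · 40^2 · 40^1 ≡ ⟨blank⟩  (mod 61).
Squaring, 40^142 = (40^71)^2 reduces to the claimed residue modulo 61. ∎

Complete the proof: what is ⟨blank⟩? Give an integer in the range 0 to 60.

Multiply the listed residues: 13 · 13 · 14 · 40 = 169 → 2366 → 94640.
Reducing modulo 61: 94640 = 1551·61 + 29, so 40^71 ≡ 29.

29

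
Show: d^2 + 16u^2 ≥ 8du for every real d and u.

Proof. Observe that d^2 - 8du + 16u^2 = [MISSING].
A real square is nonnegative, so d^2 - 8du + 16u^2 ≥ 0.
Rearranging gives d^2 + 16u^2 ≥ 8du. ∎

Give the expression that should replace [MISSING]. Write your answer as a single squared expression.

(d - 4u)^2

d^2 - 8du + 16u^2 is a perfect-square trinomial: the outer terms are (d)^2 and (4u)^2, and the cross term is -2·d·4u.
So d^2 - 8du + 16u^2 = (d - 4u)^2 ≥ 0.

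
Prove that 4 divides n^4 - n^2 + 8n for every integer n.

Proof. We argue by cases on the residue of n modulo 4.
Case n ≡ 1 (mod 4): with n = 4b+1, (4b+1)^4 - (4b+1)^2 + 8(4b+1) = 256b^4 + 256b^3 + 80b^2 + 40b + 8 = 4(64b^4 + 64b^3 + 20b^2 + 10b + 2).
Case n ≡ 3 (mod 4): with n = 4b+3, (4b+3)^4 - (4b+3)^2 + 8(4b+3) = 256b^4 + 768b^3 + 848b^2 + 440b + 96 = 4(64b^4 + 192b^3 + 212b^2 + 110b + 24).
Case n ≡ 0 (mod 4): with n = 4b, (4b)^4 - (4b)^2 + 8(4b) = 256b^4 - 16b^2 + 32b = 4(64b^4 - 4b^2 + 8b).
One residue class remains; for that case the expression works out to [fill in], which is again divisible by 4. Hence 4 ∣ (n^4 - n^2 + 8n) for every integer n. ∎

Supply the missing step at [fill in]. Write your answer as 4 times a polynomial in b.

4(64b^4 + 128b^3 + 92b^2 + 36b + 7)

Only n ≡ 2 (mod 4) is unaccounted for. Put n = 4b+2:
(4b+2)^4 - (4b+2)^2 + 8(4b+2) expands to 256b^4 + 512b^3 + 368b^2 + 144b + 28,
and factoring out 4 leaves 4(64b^4 + 128b^3 + 92b^2 + 36b + 7).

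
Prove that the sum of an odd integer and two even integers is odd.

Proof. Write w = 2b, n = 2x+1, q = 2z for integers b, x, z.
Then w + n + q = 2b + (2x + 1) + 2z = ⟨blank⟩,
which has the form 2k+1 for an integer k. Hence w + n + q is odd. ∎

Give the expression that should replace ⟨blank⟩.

Expanding: 2b + (2x + 1) + 2z = 2b + 2x + 2z + 1.
Every term except the constant is even, so this is 2(b + x + z) + 1,
and b + x + z ∈ ℤ gives the required form.

2(b + x + z) + 1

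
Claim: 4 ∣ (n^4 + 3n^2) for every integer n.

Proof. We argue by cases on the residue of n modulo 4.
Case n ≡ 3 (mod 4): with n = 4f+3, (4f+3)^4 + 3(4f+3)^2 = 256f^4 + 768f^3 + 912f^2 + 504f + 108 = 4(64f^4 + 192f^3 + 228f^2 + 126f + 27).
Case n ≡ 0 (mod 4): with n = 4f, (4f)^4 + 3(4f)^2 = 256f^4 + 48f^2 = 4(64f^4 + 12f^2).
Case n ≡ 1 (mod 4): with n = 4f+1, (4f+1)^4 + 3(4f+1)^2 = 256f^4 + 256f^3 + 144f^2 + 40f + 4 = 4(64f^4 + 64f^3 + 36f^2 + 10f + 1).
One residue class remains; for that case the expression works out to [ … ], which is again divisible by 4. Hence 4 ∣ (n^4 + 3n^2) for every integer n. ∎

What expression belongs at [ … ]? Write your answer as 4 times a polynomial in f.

4(64f^4 + 128f^3 + 108f^2 + 44f + 7)

The residues treated are {3, 0, 1}, so the missing case is n ≡ 2 (mod 4); write n = 4f+2.
Then (4f+2)^4 + 3(4f+2)^2 = 256f^4 + 512f^3 + 432f^2 + 176f + 28 = 4(64f^4 + 128f^3 + 108f^2 + 44f + 7).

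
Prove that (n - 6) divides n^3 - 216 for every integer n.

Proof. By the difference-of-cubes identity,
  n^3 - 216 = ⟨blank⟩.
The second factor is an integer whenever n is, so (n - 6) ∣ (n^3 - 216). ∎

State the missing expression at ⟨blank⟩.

(n - 6)(n^2 + 6n + 36)

a^3 - b^3 = (a - b)(a^2 + ab + b^2). With a = n, b = 6:
n^3 - 216 = (n - 6)(n^2 + 6n + 36).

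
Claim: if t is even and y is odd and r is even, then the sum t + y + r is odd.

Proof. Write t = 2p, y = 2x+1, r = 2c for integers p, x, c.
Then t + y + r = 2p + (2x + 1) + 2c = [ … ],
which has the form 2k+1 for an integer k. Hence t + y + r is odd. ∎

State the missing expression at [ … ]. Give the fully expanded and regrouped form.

Expanding: 2p + (2x + 1) + 2c = 2c + 2p + 2x + 1.
Every term except the constant is even, so this is 2(c + p + x) + 1,
and c + p + x ∈ ℤ gives the required form.

2(c + p + x) + 1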